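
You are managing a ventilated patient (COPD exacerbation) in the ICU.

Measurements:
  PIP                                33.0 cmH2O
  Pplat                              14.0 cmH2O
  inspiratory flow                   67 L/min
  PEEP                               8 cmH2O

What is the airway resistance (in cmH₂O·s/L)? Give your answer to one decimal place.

17.0

Flow: 67 L/min ÷ 60 = 1.1167 L/s.
Raw = (PIP − Pplat) / flow = (33.0 − 14.0) / 1.1167 = 19.0 / 1.1167 = 17.014 cmH2O·s/L.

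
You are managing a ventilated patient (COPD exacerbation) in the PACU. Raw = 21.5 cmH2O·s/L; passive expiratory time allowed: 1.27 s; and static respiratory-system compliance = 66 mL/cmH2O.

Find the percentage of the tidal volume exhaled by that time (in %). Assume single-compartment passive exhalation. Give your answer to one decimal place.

τ = R × C = 21.5 × 66 mL/cmH2O = 21.5 × 0.066 L/cmH2O = 1.419 s.
Passive exhalation: V(t)/V₀ = e^(−t/τ) = e^(−1.27/1.419) = 0.4086.
Fraction exhaled = 1 − 0.4086 = 0.5914 → 59.14%.

59.1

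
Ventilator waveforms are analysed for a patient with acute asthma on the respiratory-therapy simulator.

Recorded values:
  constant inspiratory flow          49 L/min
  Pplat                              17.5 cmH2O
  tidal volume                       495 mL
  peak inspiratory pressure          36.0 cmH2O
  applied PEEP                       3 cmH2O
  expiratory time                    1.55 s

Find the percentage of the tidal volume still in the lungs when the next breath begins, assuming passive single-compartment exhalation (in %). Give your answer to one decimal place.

Flow: 49 L/min ÷ 60 = 0.8167 L/s.
R = (PIP − Pplat)/V̇ = (36.0 − 17.5) / 0.8167 = 18.5/0.8167 = 22.652 cmH2O·s/L.
C = Vt/(Pplat − PEEP) = 495.0 / (17.5 − 3) = 495.0/14.5 = 34.138 mL/cmH2O.
τ = R × C = 22.652 × 0.03414 L/cmH2O = 0.7733 s.
Fraction remaining at end-expiration = e^(−Te/τ) = e^(−1.55/0.7733) = 0.1347 → 13.47%.

13.5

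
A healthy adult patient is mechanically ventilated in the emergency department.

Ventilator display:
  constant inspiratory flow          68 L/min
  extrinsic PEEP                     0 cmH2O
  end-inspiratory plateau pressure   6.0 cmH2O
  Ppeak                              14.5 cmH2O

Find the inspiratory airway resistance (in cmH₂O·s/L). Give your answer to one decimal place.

Flow: 68 L/min ÷ 60 = 1.1333 L/s.
Raw = (PIP − Pplat) / flow = (14.5 − 6.0) / 1.1333 = 8.5 / 1.1333 = 7.5 cmH2O·s/L.

7.5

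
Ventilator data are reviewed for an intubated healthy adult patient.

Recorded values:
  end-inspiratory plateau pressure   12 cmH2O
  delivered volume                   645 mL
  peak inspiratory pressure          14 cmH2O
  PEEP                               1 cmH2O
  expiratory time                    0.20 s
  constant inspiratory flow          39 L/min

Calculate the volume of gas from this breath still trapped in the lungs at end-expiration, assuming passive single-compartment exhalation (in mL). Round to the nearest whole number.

213

Flow: 39 L/min ÷ 60 = 0.65 L/s.
R = (PIP − Pplat)/V̇ = (14 − 12) / 0.65 = 2.0/0.65 = 3.077 cmH2O·s/L.
C = Vt/(Pplat − PEEP) = 645.0 / (12 − 1) = 645.0/11.0 = 58.636 mL/cmH2O.
τ = R × C = 3.077 × 0.05864 L/cmH2O = 0.1804 s.
Fraction remaining = e^(−Te/τ) = e^(−0.20/0.1804) = 0.33.
Trapped volume = 645.0 × 0.33 = 212.85 mL.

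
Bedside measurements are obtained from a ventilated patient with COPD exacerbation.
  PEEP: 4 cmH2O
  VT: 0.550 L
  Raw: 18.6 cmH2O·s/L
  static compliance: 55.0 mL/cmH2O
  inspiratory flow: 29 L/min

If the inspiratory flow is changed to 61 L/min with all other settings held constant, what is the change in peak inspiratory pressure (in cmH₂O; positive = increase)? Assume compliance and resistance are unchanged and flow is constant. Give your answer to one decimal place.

9.9

Flow: 29 L/min ÷ 60 = 0.4833 L/s.
New flow: 61 L/min ÷ 60 = 1.0167 L/s.
PIP = Vt/C + R·V̇ + PEEP (constant-flow equation of motion).
Only the resistive term changes: ΔPIP = R × ΔV̇ = 18.6 × (1.0167 − 0.4833) = 18.6 × 0.5334 = 9.921 cmH2O.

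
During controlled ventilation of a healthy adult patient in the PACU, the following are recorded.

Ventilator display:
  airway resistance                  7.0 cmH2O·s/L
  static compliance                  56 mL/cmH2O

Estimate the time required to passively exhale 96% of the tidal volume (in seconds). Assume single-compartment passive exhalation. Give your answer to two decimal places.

τ = R × C = 7.0 × 56 mL/cmH2O = 7.0 × 0.056 L/cmH2O = 0.392 s.
Exhaled fraction f = 1 − e^(−t/τ) → t = −τ·ln(1 − f) = −0.392·ln(0.04) = 1.262 s.

1.26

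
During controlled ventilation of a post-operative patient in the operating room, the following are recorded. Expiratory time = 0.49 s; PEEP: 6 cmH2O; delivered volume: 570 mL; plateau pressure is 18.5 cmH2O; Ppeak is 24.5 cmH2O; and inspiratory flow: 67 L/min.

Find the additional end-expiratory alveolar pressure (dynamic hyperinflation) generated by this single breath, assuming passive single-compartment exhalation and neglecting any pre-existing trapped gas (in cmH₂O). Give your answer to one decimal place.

1.7

Flow: 67 L/min ÷ 60 = 1.1167 L/s.
R = (PIP − Pplat)/V̇ = (24.5 − 18.5) / 1.1167 = 6.0/1.1167 = 5.373 cmH2O·s/L.
C = Vt/(Pplat − PEEP) = 570.0 / (18.5 − 6) = 570.0/12.5 = 45.6 mL/cmH2O.
τ = R × C = 5.373 × 0.0456 L/cmH2O = 0.245 s.
Fraction remaining = e^(−Te/τ) = e^(−0.49/0.245) = 0.1353; trapped volume = 570.0 × 0.1353 = 77.121 mL.
Additional alveolar pressure from trapping ≈ V_trapped / C = 77.121 / 45.6 = 1.691 cmH2O.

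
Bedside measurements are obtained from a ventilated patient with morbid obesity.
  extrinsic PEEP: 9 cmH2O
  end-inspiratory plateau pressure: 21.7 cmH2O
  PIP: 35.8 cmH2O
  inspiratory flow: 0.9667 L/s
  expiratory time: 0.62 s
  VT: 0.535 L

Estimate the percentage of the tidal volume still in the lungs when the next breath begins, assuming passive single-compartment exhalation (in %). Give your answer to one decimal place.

36.5

R = (PIP − Pplat)/V̇ = (35.8 − 21.7) / 0.9667 = 14.1/0.9667 = 14.586 cmH2O·s/L.
C = Vt/(Pplat − PEEP) = 535.0 / (21.7 − 9) = 535.0/12.7 = 42.126 mL/cmH2O.
τ = R × C = 14.586 × 0.04213 L/cmH2O = 0.6145 s.
Fraction remaining at end-expiration = e^(−Te/τ) = e^(−0.62/0.6145) = 0.3646 → 36.46%.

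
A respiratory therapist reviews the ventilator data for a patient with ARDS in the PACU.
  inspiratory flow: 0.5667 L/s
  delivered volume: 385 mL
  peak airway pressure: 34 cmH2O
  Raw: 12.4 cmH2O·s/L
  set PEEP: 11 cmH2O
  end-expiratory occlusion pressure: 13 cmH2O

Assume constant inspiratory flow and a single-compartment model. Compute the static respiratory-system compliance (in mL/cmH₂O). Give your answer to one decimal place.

Total PEEP = 13 cmH2O (set 11 + intrinsic 2); this is the baseline alveolar pressure.
Equation of motion (constant flow): PIP = Vt/C + R·V̇ + PEEP.
Vt/C = PIP − R·V̇ − PEEP = 34 − 12.4×0.5667 − 13 = 34 − 7.027 − 13 = 13.973 cmH2O.
C = Vt / 13.973 = 385 / 13.973 = 27.553 mL/cmH2O.

27.6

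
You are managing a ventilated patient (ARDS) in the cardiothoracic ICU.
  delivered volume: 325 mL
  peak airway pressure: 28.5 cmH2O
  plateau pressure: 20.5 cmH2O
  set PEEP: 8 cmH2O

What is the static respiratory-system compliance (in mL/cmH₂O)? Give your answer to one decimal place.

Cstat = Vt / (Pplat − PEEP) = 325 / (20.5 − 8) = 325 / 12.5 = 26.0 mL/cmH2O.

26.0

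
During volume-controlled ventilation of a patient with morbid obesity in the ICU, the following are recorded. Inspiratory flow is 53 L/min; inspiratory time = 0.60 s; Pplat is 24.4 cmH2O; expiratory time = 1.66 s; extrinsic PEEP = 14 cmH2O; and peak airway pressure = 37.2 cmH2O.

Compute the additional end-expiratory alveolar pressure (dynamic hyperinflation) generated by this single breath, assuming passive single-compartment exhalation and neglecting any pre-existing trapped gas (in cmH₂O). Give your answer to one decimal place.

1.1

Flow: 53 L/min ÷ 60 = 0.8833 L/s.
Vt = flow × Ti = 0.8833 L/s × 0.60 s × 1000 mL/L = 529.98 mL.
R = (PIP − Pplat)/V̇ = (37.2 − 24.4) / 0.8833 = 12.8/0.8833 = 14.491 cmH2O·s/L.
C = Vt/(Pplat − PEEP) = 529.98 / (24.4 − 14) = 529.98/10.4 = 50.96 mL/cmH2O.
τ = R × C = 14.491 × 0.05096 L/cmH2O = 0.7385 s.
Fraction remaining = e^(−Te/τ) = e^(−1.66/0.7385) = 0.1056; trapped volume = 529.98 × 0.1056 = 55.966 mL.
Additional alveolar pressure from trapping ≈ V_trapped / C = 55.966 / 50.96 = 1.098 cmH2O.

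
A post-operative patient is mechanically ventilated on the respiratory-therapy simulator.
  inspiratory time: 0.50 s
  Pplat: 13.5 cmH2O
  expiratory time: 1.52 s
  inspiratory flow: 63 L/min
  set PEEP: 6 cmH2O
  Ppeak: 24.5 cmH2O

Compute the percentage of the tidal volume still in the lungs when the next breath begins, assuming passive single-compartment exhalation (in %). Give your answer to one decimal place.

12.6

Flow: 63 L/min ÷ 60 = 1.05 L/s.
Vt = flow × Ti = 1.05 L/s × 0.50 s × 1000 mL/L = 525.0 mL.
R = (PIP − Pplat)/V̇ = (24.5 − 13.5) / 1.05 = 11.0/1.05 = 10.476 cmH2O·s/L.
C = Vt/(Pplat − PEEP) = 525.0 / (13.5 − 6) = 525.0/7.5 = 70.0 mL/cmH2O.
τ = R × C = 10.476 × 0.07 L/cmH2O = 0.7333 s.
Fraction remaining at end-expiration = e^(−Te/τ) = e^(−1.52/0.7333) = 0.1258 → 12.58%.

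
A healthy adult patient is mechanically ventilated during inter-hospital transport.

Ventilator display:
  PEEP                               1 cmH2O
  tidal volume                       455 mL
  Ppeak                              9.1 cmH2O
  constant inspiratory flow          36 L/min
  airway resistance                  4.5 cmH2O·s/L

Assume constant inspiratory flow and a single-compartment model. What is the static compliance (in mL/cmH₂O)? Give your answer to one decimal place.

Flow: 36 L/min ÷ 60 = 0.6 L/s.
Equation of motion (constant flow): PIP = Vt/C + R·V̇ + PEEP.
Vt/C = PIP − R·V̇ − PEEP = 9.1 − 4.5×0.6 − 1 = 9.1 − 2.7 − 1 = 5.4 cmH2O.
C = Vt / 5.4 = 455 / 5.4 = 84.259 mL/cmH2O.

84.3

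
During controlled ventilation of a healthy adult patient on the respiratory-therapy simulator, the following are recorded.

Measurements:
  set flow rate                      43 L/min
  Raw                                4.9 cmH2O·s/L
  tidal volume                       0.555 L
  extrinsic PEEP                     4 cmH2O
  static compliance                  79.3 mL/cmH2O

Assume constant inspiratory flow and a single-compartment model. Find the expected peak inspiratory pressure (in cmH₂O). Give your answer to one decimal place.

Flow: 43 L/min ÷ 60 = 0.7167 L/s.
Equation of motion (constant flow): PIP = Vt/C + R·V̇ + PEEP.
PIP = 555/79.3 + 4.9×0.7167 + 4 = 6.999 + 3.512 + 4 = 14.511 cmH2O.

14.5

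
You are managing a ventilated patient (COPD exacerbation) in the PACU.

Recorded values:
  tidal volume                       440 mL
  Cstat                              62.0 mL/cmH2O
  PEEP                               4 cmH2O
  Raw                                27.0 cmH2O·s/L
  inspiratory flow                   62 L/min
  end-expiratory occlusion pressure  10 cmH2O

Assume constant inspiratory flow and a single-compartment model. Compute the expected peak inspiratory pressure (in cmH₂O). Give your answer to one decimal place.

45.0

Flow: 62 L/min ÷ 60 = 1.0333 L/s.
Total PEEP = 10 cmH2O (set 4 + intrinsic 6); this is the baseline alveolar pressure.
Equation of motion (constant flow): PIP = Vt/C + R·V̇ + PEEP.
PIP = 440/62.0 + 27.0×1.0333 + 10 = 7.097 + 27.899 + 10 = 44.996 cmH2O.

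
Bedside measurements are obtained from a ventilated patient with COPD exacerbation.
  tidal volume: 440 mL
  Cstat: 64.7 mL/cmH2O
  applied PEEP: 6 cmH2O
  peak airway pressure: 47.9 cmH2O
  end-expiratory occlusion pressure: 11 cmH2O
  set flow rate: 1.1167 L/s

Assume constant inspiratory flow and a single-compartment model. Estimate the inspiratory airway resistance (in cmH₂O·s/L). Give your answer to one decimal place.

27.0

Total PEEP = 11 cmH2O (set 6 + intrinsic 5); this is the baseline alveolar pressure.
Equation of motion (constant flow): PIP = Vt/C + R·V̇ + PEEP.
R·V̇ = PIP − Vt/C − PEEP = 47.9 − 440/64.7 − 11 = 47.9 − 6.801 − 11 = 30.099 cmH2O.
R = 30.099 / 1.1167 = 26.954 cmH2O·s/L.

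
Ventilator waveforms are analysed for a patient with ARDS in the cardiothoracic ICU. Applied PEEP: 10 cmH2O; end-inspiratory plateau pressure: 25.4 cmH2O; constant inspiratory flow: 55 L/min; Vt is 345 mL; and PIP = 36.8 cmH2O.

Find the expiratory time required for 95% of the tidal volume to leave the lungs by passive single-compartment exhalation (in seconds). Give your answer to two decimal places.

Flow: 55 L/min ÷ 60 = 0.9167 L/s.
R = (PIP − Pplat)/V̇ = (36.8 − 25.4) / 0.9167 = 11.4/0.9167 = 12.436 cmH2O·s/L.
C = Vt/(Pplat − PEEP) = 345.0 / (25.4 − 10) = 345.0/15.4 = 22.403 mL/cmH2O.
τ = R × C = 12.436 × 0.0224 L/cmH2O = 0.2786 s.
t = −τ·ln(1 − 0.95) = −0.2786·ln(0.05) = 0.8346 s.

0.83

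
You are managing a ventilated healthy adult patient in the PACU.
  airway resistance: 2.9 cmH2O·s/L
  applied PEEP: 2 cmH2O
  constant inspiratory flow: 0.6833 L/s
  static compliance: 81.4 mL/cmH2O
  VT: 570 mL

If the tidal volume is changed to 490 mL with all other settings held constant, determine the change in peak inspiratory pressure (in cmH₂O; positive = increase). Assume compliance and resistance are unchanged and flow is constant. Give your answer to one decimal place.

PIP = Vt/C + R·V̇ + PEEP (constant-flow equation of motion).
Only the elastic term changes: ΔPIP = ΔVt / C = (490 − 570) / 81.4 = -0.9828 cmH2O.

-1.0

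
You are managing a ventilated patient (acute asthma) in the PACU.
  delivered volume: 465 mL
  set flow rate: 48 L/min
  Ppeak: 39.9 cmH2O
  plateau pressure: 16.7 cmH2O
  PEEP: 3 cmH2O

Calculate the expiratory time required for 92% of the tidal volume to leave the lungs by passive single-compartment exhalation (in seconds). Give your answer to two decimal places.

2.49

Flow: 48 L/min ÷ 60 = 0.8 L/s.
R = (PIP − Pplat)/V̇ = (39.9 − 16.7) / 0.8 = 23.2/0.8 = 29.0 cmH2O·s/L.
C = Vt/(Pplat − PEEP) = 465.0 / (16.7 − 3) = 465.0/13.7 = 33.942 mL/cmH2O.
τ = R × C = 29.0 × 0.03394 L/cmH2O = 0.9843 s.
t = −τ·ln(1 − 0.92) = −0.9843·ln(0.08) = 2.486 s.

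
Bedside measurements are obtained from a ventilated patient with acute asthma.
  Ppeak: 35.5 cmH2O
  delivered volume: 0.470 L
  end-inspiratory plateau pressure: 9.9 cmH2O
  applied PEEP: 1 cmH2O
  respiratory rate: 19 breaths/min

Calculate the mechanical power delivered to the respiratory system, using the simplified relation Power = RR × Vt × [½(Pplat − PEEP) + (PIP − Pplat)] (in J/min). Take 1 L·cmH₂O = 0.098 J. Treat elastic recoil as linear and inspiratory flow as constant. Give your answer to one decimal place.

26.3

Per-breath work = Vt × [½(Pplat−PEEP) + (PIP−Pplat)] = 0.470 × [0.5×8.9 + 25.6] = 0.470 × 30.05 = 14.124 L·cmH2O.
Power = 19 × 14.124 = 268.36 L·cmH2O/min.
× 0.098 J/(L·cmH2O) → 26.299 J/min.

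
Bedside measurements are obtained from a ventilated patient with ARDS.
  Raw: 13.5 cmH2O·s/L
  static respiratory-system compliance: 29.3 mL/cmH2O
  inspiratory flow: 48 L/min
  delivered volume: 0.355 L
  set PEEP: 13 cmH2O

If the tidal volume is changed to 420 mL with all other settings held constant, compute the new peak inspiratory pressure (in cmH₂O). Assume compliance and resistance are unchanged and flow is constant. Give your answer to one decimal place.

38.1

Flow: 48 L/min ÷ 60 = 0.8 L/s.
PIP = Vt/C + R·V̇ + PEEP (constant-flow equation of motion).
Only the elastic term changes: ΔPIP = ΔVt / C = (420 − 355) / 29.3 = 2.218 cmH2O.
Original PIP = 355/29.3 + 13.5×0.8 + 13 = 35.916 cmH2O; new PIP = 35.916 + (2.218) = 38.134 cmH2O.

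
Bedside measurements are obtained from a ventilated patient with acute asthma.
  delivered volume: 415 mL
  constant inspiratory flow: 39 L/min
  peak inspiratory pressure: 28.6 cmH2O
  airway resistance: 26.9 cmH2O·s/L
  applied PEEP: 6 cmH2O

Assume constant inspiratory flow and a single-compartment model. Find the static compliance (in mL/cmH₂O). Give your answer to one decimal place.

Flow: 39 L/min ÷ 60 = 0.65 L/s.
Equation of motion (constant flow): PIP = Vt/C + R·V̇ + PEEP.
Vt/C = PIP − R·V̇ − PEEP = 28.6 − 26.9×0.65 − 6 = 28.6 − 17.485 − 6 = 5.115 cmH2O.
C = Vt / 5.115 = 415 / 5.115 = 81.134 mL/cmH2O.

81.1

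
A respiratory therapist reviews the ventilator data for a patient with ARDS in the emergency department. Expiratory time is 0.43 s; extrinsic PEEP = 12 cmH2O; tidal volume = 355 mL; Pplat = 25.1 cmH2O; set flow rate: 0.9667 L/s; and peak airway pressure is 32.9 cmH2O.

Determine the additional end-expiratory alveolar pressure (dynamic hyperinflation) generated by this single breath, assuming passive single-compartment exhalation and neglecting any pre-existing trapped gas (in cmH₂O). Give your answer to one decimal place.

R = (PIP − Pplat)/V̇ = (32.9 − 25.1) / 0.9667 = 7.8/0.9667 = 8.069 cmH2O·s/L.
C = Vt/(Pplat − PEEP) = 355.0 / (25.1 − 12) = 355.0/13.1 = 27.099 mL/cmH2O.
τ = R × C = 8.069 × 0.0271 L/cmH2O = 0.2187 s.
Fraction remaining = e^(−Te/τ) = e^(−0.43/0.2187) = 0.14; trapped volume = 355.0 × 0.14 = 49.7 mL.
Additional alveolar pressure from trapping ≈ V_trapped / C = 49.7 / 27.099 = 1.834 cmH2O.

1.8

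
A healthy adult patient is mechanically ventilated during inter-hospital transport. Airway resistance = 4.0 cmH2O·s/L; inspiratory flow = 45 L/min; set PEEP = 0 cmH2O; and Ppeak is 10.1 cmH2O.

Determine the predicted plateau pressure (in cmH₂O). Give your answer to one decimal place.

Flow: 45 L/min ÷ 60 = 0.75 L/s.
Pplat = PIP − Raw × flow = 10.1 − 4.0 × 0.75 = 10.1 − 3.0 = 7.1 cmH2O.

7.1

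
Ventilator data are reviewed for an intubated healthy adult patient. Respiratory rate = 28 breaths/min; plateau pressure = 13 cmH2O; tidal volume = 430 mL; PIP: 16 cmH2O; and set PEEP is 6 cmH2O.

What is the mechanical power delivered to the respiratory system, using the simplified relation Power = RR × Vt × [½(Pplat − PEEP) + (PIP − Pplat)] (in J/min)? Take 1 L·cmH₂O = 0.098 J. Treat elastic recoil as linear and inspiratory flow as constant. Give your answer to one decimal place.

Per-breath work = Vt × [½(Pplat−PEEP) + (PIP−Pplat)] = 0.430 × [0.5×7.0 + 3.0] = 0.430 × 6.5 = 2.795 L·cmH2O.
Power = 28 × 2.795 = 78.26 L·cmH2O/min.
× 0.098 J/(L·cmH2O) → 7.669 J/min.

7.7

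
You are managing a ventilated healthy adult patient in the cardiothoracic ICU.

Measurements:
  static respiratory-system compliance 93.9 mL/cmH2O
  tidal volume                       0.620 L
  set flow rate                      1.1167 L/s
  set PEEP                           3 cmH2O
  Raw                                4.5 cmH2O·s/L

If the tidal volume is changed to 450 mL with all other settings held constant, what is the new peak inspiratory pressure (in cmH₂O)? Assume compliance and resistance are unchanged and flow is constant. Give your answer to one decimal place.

12.8

PIP = Vt/C + R·V̇ + PEEP (constant-flow equation of motion).
Only the elastic term changes: ΔPIP = ΔVt / C = (450 − 620) / 93.9 = -1.81 cmH2O.
Original PIP = 620/93.9 + 4.5×1.1167 + 3 = 14.628 cmH2O; new PIP = 14.628 + (-1.81) = 12.818 cmH2O.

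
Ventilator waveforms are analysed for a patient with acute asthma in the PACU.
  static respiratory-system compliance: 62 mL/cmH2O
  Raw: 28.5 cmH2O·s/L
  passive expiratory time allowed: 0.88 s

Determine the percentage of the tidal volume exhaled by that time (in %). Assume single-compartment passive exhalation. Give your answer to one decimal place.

39.2

τ = R × C = 28.5 × 62 mL/cmH2O = 28.5 × 0.062 L/cmH2O = 1.767 s.
Passive exhalation: V(t)/V₀ = e^(−t/τ) = e^(−0.88/1.767) = 0.6077.
Fraction exhaled = 1 − 0.6077 = 0.3923 → 39.23%.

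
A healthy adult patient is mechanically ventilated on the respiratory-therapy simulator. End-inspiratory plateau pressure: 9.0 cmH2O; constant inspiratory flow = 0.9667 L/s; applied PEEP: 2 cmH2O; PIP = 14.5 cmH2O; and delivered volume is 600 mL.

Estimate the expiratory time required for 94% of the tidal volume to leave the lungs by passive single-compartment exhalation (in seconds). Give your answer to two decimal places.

1.37

R = (PIP − Pplat)/V̇ = (14.5 − 9.0) / 0.9667 = 5.5/0.9667 = 5.689 cmH2O·s/L.
C = Vt/(Pplat − PEEP) = 600.0 / (9.0 − 2) = 600.0/7.0 = 85.714 mL/cmH2O.
τ = R × C = 5.689 × 0.08571 L/cmH2O = 0.4876 s.
t = −τ·ln(1 − 0.94) = −0.4876·ln(0.06) = 1.372 s.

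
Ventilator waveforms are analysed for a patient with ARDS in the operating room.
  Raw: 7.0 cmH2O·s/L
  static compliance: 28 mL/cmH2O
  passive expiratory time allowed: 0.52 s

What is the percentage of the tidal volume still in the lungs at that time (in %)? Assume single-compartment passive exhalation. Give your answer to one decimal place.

τ = R × C = 7.0 × 28 mL/cmH2O = 7.0 × 0.028 L/cmH2O = 0.196 s.
Passive exhalation: V(t)/V₀ = e^(−t/τ) = e^(−0.52/0.196) = 0.07044.
Fraction remaining = 0.07044 → 7.044%.

7.0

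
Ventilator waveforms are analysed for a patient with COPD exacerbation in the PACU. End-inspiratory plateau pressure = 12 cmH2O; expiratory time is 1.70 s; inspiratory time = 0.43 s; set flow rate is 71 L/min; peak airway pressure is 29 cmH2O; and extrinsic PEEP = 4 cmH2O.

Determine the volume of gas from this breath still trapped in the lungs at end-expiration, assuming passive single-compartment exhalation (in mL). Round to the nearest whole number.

Flow: 71 L/min ÷ 60 = 1.1833 L/s.
Vt = flow × Ti = 1.1833 L/s × 0.43 s × 1000 mL/L = 508.82 mL.
R = (PIP − Pplat)/V̇ = (29 − 12) / 1.1833 = 17.0/1.1833 = 14.367 cmH2O·s/L.
C = Vt/(Pplat − PEEP) = 508.82 / (12 − 4) = 508.82/8.0 = 63.603 mL/cmH2O.
τ = R × C = 14.367 × 0.0636 L/cmH2O = 0.9137 s.
Fraction remaining = e^(−Te/τ) = e^(−1.70/0.9137) = 0.1556.
Trapped volume = 508.82 × 0.1556 = 79.172 mL.

79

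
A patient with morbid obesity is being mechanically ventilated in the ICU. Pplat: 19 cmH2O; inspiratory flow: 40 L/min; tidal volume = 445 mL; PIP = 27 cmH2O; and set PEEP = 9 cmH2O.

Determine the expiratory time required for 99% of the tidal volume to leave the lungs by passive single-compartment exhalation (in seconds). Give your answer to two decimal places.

Flow: 40 L/min ÷ 60 = 0.6667 L/s.
R = (PIP − Pplat)/V̇ = (27 − 19) / 0.6667 = 8.0/0.6667 = 11.999 cmH2O·s/L.
C = Vt/(Pplat − PEEP) = 445.0 / (19 − 9) = 445.0/10.0 = 44.5 mL/cmH2O.
τ = R × C = 11.999 × 0.0445 L/cmH2O = 0.534 s.
t = −τ·ln(1 − 0.99) = −0.534·ln(0.01) = 2.459 s.

2.46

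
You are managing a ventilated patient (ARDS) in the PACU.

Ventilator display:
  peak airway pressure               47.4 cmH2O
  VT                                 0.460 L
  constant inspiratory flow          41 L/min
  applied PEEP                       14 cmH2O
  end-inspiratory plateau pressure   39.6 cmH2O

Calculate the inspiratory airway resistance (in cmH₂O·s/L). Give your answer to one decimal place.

11.4

Flow: 41 L/min ÷ 60 = 0.6833 L/s.
Raw = (PIP − Pplat) / flow = (47.4 − 39.6) / 0.6833 = 7.8 / 0.6833 = 11.415 cmH2O·s/L.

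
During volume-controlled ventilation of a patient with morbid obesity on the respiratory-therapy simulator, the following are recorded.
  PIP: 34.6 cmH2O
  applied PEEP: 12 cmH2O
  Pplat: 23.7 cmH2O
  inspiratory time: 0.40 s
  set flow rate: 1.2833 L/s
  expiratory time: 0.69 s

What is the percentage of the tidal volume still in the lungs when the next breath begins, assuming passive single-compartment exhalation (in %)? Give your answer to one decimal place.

Vt = flow × Ti = 1.2833 L/s × 0.40 s × 1000 mL/L = 513.32 mL.
R = (PIP − Pplat)/V̇ = (34.6 − 23.7) / 1.2833 = 10.9/1.2833 = 8.494 cmH2O·s/L.
C = Vt/(Pplat − PEEP) = 513.32 / (23.7 − 12) = 513.32/11.7 = 43.874 mL/cmH2O.
τ = R × C = 8.494 × 0.04387 L/cmH2O = 0.3726 s.
Fraction remaining at end-expiration = e^(−Te/τ) = e^(−0.69/0.3726) = 0.1569 → 15.69%.

15.7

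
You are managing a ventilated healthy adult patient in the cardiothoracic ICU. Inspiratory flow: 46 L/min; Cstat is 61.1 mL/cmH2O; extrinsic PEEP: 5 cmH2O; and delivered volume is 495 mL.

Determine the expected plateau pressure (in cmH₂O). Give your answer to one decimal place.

13.1

Pplat = PEEP + Vt / Cstat = 5 + 495 / 61.1 = 5 + 8.101 = 13.101 cmH2O.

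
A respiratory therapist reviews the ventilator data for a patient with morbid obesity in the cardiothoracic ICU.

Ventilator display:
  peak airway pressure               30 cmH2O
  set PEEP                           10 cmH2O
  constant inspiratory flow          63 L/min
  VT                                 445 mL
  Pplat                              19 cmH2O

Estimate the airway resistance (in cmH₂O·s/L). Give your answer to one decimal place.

Flow: 63 L/min ÷ 60 = 1.05 L/s.
Raw = (PIP − Pplat) / flow = (30 − 19) / 1.05 = 11.0 / 1.05 = 10.476 cmH2O·s/L.

10.5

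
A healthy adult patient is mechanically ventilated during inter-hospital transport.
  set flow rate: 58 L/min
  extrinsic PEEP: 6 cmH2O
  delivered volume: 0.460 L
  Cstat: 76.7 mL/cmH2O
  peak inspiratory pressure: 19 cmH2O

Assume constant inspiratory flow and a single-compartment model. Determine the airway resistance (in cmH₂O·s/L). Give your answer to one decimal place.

Flow: 58 L/min ÷ 60 = 0.9667 L/s.
Equation of motion (constant flow): PIP = Vt/C + R·V̇ + PEEP.
R·V̇ = PIP − Vt/C − PEEP = 19 − 460/76.7 − 6 = 19 − 5.997 − 6 = 7.003 cmH2O.
R = 7.003 / 0.9667 = 7.244 cmH2O·s/L.

7.2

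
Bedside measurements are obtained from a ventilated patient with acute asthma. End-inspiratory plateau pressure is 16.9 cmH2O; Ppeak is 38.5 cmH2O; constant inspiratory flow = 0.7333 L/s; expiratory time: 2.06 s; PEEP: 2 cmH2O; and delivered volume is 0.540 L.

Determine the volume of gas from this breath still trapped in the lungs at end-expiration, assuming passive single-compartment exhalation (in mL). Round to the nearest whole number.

78

R = (PIP − Pplat)/V̇ = (38.5 − 16.9) / 0.7333 = 21.6/0.7333 = 29.456 cmH2O·s/L.
C = Vt/(Pplat − PEEP) = 540.0 / (16.9 − 2) = 540.0/14.9 = 36.242 mL/cmH2O.
τ = R × C = 29.456 × 0.03624 L/cmH2O = 1.067 s.
Fraction remaining = e^(−Te/τ) = e^(−2.06/1.067) = 0.1451.
Trapped volume = 540.0 × 0.1451 = 78.354 mL.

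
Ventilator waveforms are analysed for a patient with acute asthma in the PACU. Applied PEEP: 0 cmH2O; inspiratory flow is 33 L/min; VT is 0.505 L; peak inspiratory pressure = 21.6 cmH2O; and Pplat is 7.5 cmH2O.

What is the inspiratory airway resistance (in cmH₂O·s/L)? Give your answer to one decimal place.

Flow: 33 L/min ÷ 60 = 0.55 L/s.
Raw = (PIP − Pplat) / flow = (21.6 − 7.5) / 0.55 = 14.1 / 0.55 = 25.636 cmH2O·s/L.

25.6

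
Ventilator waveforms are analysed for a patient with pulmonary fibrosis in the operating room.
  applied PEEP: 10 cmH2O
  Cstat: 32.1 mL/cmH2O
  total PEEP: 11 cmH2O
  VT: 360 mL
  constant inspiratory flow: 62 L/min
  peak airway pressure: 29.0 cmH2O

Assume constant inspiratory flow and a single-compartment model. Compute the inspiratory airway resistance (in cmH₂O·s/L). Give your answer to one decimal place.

Flow: 62 L/min ÷ 60 = 1.0333 L/s.
Total PEEP = 11 cmH2O (set 10 + intrinsic 1); this is the baseline alveolar pressure.
Equation of motion (constant flow): PIP = Vt/C + R·V̇ + PEEP.
R·V̇ = PIP − Vt/C − PEEP = 29.0 − 360/32.1 − 11 = 29.0 − 11.215 − 11 = 6.785 cmH2O.
R = 6.785 / 1.0333 = 6.566 cmH2O·s/L.

6.6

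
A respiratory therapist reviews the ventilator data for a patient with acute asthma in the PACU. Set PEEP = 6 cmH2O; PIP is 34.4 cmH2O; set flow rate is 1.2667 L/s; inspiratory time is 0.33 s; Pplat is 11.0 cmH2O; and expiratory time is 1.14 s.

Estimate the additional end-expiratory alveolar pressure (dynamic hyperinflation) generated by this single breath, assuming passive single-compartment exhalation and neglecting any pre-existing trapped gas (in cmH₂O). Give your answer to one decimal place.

Vt = flow × Ti = 1.2667 L/s × 0.33 s × 1000 mL/L = 418.01 mL.
R = (PIP − Pplat)/V̇ = (34.4 − 11.0) / 1.2667 = 23.4/1.2667 = 18.473 cmH2O·s/L.
C = Vt/(Pplat − PEEP) = 418.01 / (11.0 − 6) = 418.01/5.0 = 83.602 mL/cmH2O.
τ = R × C = 18.473 × 0.0836 L/cmH2O = 1.544 s.
Fraction remaining = e^(−Te/τ) = e^(−1.14/1.544) = 0.4779; trapped volume = 418.01 × 0.4779 = 199.77 mL.
Additional alveolar pressure from trapping ≈ V_trapped / C = 199.77 / 83.602 = 2.39 cmH2O.

2.4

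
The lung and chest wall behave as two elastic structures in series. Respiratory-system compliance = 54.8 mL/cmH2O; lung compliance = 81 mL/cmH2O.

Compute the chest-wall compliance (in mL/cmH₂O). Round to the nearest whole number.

1/Ccw = 1/Crs − 1/CL.
1/Ccw = 1/54.8 − 1/81 = 0.005902.
Ccw = 169.43 mL/cmH2O.

169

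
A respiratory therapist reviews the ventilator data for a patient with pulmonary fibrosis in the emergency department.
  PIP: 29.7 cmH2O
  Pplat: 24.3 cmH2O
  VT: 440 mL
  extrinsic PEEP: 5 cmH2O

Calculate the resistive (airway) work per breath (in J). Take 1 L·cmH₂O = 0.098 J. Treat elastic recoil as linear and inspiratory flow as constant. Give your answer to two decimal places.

With constant inspiratory flow the resistive pressure is constant at PIP − Pplat = 29.7 − 24.3 = 5.4 cmH2O, so resistive work = 5.4 × 0.440 = 2.376 L·cmH2O.
× 0.098 J/(L·cmH2O) → 0.2328 J.

0.23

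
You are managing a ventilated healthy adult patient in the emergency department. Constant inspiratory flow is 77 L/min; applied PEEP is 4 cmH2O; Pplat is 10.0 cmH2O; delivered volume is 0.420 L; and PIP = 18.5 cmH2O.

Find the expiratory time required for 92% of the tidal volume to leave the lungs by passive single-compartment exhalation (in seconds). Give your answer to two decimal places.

Flow: 77 L/min ÷ 60 = 1.2833 L/s.
R = (PIP − Pplat)/V̇ = (18.5 − 10.0) / 1.2833 = 8.5/1.2833 = 6.624 cmH2O·s/L.
C = Vt/(Pplat − PEEP) = 420.0 / (10.0 − 4) = 420.0/6.0 = 70.0 mL/cmH2O.
τ = R × C = 6.624 × 0.07 L/cmH2O = 0.4637 s.
t = −τ·ln(1 − 0.92) = −0.4637·ln(0.08) = 1.171 s.

1.17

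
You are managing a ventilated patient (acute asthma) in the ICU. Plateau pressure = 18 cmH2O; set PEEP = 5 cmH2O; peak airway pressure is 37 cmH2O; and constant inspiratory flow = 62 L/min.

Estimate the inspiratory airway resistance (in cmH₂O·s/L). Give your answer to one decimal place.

18.4

Flow: 62 L/min ÷ 60 = 1.0333 L/s.
Raw = (PIP − Pplat) / flow = (37 − 18) / 1.0333 = 19.0 / 1.0333 = 18.388 cmH2O·s/L.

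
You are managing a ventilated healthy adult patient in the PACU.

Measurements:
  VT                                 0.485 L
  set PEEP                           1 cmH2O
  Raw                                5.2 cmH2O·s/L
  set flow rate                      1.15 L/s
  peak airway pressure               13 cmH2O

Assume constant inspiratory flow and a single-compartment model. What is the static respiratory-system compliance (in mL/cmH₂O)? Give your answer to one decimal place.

Equation of motion (constant flow): PIP = Vt/C + R·V̇ + PEEP.
Vt/C = PIP − R·V̇ − PEEP = 13 − 5.2×1.15 − 1 = 13 − 5.98 − 1 = 6.02 cmH2O.
C = Vt / 6.02 = 485 / 6.02 = 80.565 mL/cmH2O.

80.6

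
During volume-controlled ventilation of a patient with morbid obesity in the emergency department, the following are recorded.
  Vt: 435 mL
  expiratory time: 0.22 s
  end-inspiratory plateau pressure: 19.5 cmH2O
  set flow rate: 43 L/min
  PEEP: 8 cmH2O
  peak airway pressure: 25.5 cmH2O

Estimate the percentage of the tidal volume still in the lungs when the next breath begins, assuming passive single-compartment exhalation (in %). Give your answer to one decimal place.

Flow: 43 L/min ÷ 60 = 0.7167 L/s.
R = (PIP − Pplat)/V̇ = (25.5 − 19.5) / 0.7167 = 6.0/0.7167 = 8.372 cmH2O·s/L.
C = Vt/(Pplat − PEEP) = 435.0 / (19.5 − 8) = 435.0/11.5 = 37.826 mL/cmH2O.
τ = R × C = 8.372 × 0.03783 L/cmH2O = 0.3167 s.
Fraction remaining at end-expiration = e^(−Te/τ) = e^(−0.22/0.3167) = 0.4992 → 49.92%.

49.9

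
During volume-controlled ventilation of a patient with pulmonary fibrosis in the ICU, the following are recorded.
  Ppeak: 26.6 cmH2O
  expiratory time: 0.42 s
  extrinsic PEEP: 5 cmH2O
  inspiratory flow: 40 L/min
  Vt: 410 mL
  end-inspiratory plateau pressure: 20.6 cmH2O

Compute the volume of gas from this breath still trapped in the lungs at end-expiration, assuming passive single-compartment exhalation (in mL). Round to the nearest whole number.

Flow: 40 L/min ÷ 60 = 0.6667 L/s.
R = (PIP − Pplat)/V̇ = (26.6 − 20.6) / 0.6667 = 6.0/0.6667 = 9.0 cmH2O·s/L.
C = Vt/(Pplat − PEEP) = 410.0 / (20.6 − 5) = 410.0/15.6 = 26.282 mL/cmH2O.
τ = R × C = 9.0 × 0.02628 L/cmH2O = 0.2365 s.
Fraction remaining = e^(−Te/τ) = e^(−0.42/0.2365) = 0.1693.
Trapped volume = 410.0 × 0.1693 = 69.413 mL.

69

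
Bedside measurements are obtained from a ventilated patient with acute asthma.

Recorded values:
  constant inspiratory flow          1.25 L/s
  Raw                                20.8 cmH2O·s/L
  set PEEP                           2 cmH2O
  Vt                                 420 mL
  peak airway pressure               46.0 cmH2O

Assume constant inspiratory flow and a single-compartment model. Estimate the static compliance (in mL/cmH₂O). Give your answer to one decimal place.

23.3

Equation of motion (constant flow): PIP = Vt/C + R·V̇ + PEEP.
Vt/C = PIP − R·V̇ − PEEP = 46.0 − 20.8×1.25 − 2 = 46.0 − 26.0 − 2 = 18.0 cmH2O.
C = Vt / 18.0 = 420 / 18.0 = 23.333 mL/cmH2O.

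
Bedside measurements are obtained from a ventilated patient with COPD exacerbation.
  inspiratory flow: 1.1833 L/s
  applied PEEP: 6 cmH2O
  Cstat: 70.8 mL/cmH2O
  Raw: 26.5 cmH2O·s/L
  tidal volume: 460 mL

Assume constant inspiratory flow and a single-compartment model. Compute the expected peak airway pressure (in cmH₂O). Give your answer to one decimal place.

Equation of motion (constant flow): PIP = Vt/C + R·V̇ + PEEP.
PIP = 460/70.8 + 26.5×1.1833 + 6 = 6.497 + 31.357 + 6 = 43.854 cmH2O.

43.9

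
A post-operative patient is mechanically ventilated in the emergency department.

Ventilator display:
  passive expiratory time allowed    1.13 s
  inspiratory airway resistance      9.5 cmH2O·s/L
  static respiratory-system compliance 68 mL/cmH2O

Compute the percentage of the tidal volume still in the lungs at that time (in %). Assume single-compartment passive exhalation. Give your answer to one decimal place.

17.4

τ = R × C = 9.5 × 68 mL/cmH2O = 9.5 × 0.068 L/cmH2O = 0.646 s.
Passive exhalation: V(t)/V₀ = e^(−t/τ) = e^(−1.13/0.646) = 0.1739.
Fraction remaining = 0.1739 → 17.39%.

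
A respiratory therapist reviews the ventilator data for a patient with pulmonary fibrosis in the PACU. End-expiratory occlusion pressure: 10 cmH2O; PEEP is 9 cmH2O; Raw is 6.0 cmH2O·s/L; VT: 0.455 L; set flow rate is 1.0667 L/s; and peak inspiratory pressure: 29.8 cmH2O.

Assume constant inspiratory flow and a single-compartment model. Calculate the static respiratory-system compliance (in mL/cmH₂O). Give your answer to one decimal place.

34.0

Total PEEP = 10 cmH2O (set 9 + intrinsic 1); this is the baseline alveolar pressure.
Equation of motion (constant flow): PIP = Vt/C + R·V̇ + PEEP.
Vt/C = PIP − R·V̇ − PEEP = 29.8 − 6.0×1.0667 − 10 = 29.8 − 6.4 − 10 = 13.4 cmH2O.
C = Vt / 13.4 = 455 / 13.4 = 33.955 mL/cmH2O.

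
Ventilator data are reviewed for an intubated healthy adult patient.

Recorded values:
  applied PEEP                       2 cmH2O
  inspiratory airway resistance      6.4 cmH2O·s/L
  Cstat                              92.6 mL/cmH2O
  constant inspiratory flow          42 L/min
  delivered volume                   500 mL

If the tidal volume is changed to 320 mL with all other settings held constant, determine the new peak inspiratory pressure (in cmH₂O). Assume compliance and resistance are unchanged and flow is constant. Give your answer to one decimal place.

Flow: 42 L/min ÷ 60 = 0.7 L/s.
PIP = Vt/C + R·V̇ + PEEP (constant-flow equation of motion).
Only the elastic term changes: ΔPIP = ΔVt / C = (320 − 500) / 92.6 = -1.944 cmH2O.
Original PIP = 500/92.6 + 6.4×0.7 + 2 = 11.88 cmH2O; new PIP = 11.88 + (-1.944) = 9.936 cmH2O.

9.9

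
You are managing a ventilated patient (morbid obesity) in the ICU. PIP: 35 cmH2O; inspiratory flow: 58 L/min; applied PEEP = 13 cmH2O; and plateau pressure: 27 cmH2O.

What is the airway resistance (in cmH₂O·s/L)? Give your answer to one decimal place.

8.3

Flow: 58 L/min ÷ 60 = 0.9667 L/s.
Raw = (PIP − Pplat) / flow = (35 − 27) / 0.9667 = 8.0 / 0.9667 = 8.276 cmH2O·s/L.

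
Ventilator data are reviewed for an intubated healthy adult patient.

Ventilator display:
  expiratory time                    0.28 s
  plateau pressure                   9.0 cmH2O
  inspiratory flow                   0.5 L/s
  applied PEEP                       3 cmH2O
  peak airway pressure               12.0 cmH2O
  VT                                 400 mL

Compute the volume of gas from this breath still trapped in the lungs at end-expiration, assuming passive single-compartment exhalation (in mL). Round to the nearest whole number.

199

R = (PIP − Pplat)/V̇ = (12.0 − 9.0) / 0.5 = 3.0/0.5 = 6.0 cmH2O·s/L.
C = Vt/(Pplat − PEEP) = 400.0 / (9.0 − 3) = 400.0/6.0 = 66.667 mL/cmH2O.
τ = R × C = 6.0 × 0.06667 L/cmH2O = 0.4 s.
Fraction remaining = e^(−Te/τ) = e^(−0.28/0.4) = 0.4966.
Trapped volume = 400.0 × 0.4966 = 198.64 mL.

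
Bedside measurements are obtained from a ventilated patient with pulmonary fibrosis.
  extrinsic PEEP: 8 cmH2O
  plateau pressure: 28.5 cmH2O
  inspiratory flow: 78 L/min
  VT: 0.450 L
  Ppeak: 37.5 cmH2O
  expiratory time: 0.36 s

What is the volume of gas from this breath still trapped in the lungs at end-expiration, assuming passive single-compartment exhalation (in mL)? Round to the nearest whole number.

42

Flow: 78 L/min ÷ 60 = 1.3 L/s.
R = (PIP − Pplat)/V̇ = (37.5 − 28.5) / 1.3 = 9.0/1.3 = 6.923 cmH2O·s/L.
C = Vt/(Pplat − PEEP) = 450.0 / (28.5 − 8) = 450.0/20.5 = 21.951 mL/cmH2O.
τ = R × C = 6.923 × 0.02195 L/cmH2O = 0.152 s.
Fraction remaining = e^(−Te/τ) = e^(−0.36/0.152) = 0.09363.
Trapped volume = 450.0 × 0.09363 = 42.134 mL.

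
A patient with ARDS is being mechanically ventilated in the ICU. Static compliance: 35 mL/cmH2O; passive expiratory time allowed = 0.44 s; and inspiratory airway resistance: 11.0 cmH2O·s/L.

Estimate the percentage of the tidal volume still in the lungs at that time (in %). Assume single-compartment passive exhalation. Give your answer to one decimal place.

τ = R × C = 11.0 × 35 mL/cmH2O = 11.0 × 0.035 L/cmH2O = 0.385 s.
Passive exhalation: V(t)/V₀ = e^(−t/τ) = e^(−0.44/0.385) = 0.3189.
Fraction remaining = 0.3189 → 31.89%.

31.9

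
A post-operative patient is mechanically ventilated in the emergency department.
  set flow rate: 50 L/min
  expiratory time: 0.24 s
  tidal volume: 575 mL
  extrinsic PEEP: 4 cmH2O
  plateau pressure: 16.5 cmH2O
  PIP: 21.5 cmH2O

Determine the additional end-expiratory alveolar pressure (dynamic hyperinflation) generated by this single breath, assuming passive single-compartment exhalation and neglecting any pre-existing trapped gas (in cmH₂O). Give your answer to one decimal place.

5.2

Flow: 50 L/min ÷ 60 = 0.8333 L/s.
R = (PIP − Pplat)/V̇ = (21.5 − 16.5) / 0.8333 = 5.0/0.8333 = 6.0 cmH2O·s/L.
C = Vt/(Pplat − PEEP) = 575.0 / (16.5 − 4) = 575.0/12.5 = 46.0 mL/cmH2O.
τ = R × C = 6.0 × 0.046 L/cmH2O = 0.276 s.
Fraction remaining = e^(−Te/τ) = e^(−0.24/0.276) = 0.4191; trapped volume = 575.0 × 0.4191 = 240.98 mL.
Additional alveolar pressure from trapping ≈ V_trapped / C = 240.98 / 46.0 = 5.239 cmH2O.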